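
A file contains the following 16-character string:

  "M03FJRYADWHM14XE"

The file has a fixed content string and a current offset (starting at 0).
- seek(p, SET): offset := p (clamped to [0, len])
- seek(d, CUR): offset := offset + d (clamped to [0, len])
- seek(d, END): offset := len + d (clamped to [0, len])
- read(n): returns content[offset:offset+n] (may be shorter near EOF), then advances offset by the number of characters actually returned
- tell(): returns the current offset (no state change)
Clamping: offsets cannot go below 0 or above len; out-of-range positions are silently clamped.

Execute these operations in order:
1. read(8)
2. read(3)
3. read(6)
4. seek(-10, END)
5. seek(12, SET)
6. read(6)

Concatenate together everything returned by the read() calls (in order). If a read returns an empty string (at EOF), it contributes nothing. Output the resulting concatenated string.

After 1 (read(8)): returned 'M03FJRYA', offset=8
After 2 (read(3)): returned 'DWH', offset=11
After 3 (read(6)): returned 'M14XE', offset=16
After 4 (seek(-10, END)): offset=6
After 5 (seek(12, SET)): offset=12
After 6 (read(6)): returned '14XE', offset=16

Answer: M03FJRYADWHM14XE14XE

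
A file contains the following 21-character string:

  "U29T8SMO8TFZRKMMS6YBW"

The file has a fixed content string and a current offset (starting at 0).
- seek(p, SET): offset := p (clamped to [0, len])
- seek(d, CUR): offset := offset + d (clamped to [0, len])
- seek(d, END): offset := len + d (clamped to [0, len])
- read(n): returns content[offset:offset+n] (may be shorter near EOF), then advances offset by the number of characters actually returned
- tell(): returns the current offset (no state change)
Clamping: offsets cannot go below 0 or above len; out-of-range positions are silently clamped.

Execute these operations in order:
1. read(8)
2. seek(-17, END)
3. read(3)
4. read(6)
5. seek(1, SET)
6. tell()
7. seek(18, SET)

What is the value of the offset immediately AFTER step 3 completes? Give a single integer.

Answer: 7

Derivation:
After 1 (read(8)): returned 'U29T8SMO', offset=8
After 2 (seek(-17, END)): offset=4
After 3 (read(3)): returned '8SM', offset=7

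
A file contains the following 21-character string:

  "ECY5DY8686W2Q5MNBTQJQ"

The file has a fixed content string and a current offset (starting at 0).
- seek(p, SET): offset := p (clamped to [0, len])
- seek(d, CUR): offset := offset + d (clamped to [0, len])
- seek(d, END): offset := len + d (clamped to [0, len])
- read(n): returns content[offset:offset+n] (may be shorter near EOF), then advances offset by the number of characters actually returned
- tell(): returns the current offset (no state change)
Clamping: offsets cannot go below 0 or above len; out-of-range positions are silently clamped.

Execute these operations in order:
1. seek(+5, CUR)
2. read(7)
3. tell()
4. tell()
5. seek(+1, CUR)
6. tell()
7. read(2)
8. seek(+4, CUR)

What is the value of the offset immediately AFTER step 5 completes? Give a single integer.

Answer: 13

Derivation:
After 1 (seek(+5, CUR)): offset=5
After 2 (read(7)): returned 'Y8686W2', offset=12
After 3 (tell()): offset=12
After 4 (tell()): offset=12
After 5 (seek(+1, CUR)): offset=13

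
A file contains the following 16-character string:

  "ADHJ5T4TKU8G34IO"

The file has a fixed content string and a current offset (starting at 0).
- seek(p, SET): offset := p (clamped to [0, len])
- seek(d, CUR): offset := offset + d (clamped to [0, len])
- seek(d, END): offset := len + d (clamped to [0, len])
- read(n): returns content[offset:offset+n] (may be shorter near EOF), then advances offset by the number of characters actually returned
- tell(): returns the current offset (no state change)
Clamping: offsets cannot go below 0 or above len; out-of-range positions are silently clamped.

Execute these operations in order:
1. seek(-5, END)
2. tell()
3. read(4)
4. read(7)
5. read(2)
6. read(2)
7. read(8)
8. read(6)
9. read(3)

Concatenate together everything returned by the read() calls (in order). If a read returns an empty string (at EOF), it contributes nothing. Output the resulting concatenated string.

After 1 (seek(-5, END)): offset=11
After 2 (tell()): offset=11
After 3 (read(4)): returned 'G34I', offset=15
After 4 (read(7)): returned 'O', offset=16
After 5 (read(2)): returned '', offset=16
After 6 (read(2)): returned '', offset=16
After 7 (read(8)): returned '', offset=16
After 8 (read(6)): returned '', offset=16
After 9 (read(3)): returned '', offset=16

Answer: G34IO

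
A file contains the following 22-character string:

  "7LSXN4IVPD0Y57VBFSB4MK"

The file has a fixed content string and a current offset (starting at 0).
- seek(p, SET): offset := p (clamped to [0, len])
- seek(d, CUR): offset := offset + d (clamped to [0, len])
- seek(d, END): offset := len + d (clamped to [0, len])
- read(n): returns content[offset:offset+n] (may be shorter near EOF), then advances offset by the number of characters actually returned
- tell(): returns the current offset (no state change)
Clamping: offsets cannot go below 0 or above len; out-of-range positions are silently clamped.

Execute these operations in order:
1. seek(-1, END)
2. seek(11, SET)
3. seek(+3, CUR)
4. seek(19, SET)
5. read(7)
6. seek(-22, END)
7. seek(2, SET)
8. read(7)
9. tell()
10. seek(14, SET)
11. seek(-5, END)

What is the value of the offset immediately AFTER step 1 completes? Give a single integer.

After 1 (seek(-1, END)): offset=21

Answer: 21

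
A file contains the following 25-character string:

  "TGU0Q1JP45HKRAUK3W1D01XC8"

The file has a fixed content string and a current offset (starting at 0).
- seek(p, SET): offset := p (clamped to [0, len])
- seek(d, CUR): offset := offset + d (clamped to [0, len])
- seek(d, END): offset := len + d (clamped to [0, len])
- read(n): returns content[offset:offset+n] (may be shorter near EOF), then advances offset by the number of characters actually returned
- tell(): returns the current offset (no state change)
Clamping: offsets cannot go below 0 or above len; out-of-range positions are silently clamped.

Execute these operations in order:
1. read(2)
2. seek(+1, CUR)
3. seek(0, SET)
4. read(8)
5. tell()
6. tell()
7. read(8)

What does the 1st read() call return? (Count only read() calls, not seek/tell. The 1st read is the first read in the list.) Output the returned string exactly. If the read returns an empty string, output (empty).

After 1 (read(2)): returned 'TG', offset=2
After 2 (seek(+1, CUR)): offset=3
After 3 (seek(0, SET)): offset=0
After 4 (read(8)): returned 'TGU0Q1JP', offset=8
After 5 (tell()): offset=8
After 6 (tell()): offset=8
After 7 (read(8)): returned '45HKRAUK', offset=16

Answer: TG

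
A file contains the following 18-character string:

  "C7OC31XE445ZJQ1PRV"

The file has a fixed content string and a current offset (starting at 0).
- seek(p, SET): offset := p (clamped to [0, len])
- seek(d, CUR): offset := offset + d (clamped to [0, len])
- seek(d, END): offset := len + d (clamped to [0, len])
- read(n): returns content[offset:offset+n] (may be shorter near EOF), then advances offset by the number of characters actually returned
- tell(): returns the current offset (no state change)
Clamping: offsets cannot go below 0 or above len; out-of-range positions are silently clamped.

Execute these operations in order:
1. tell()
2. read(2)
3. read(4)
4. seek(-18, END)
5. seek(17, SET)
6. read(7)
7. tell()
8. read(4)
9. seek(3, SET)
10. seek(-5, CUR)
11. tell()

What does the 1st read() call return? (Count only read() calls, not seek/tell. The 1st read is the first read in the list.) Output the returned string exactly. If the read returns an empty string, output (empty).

After 1 (tell()): offset=0
After 2 (read(2)): returned 'C7', offset=2
After 3 (read(4)): returned 'OC31', offset=6
After 4 (seek(-18, END)): offset=0
After 5 (seek(17, SET)): offset=17
After 6 (read(7)): returned 'V', offset=18
After 7 (tell()): offset=18
After 8 (read(4)): returned '', offset=18
After 9 (seek(3, SET)): offset=3
After 10 (seek(-5, CUR)): offset=0
After 11 (tell()): offset=0

Answer: C7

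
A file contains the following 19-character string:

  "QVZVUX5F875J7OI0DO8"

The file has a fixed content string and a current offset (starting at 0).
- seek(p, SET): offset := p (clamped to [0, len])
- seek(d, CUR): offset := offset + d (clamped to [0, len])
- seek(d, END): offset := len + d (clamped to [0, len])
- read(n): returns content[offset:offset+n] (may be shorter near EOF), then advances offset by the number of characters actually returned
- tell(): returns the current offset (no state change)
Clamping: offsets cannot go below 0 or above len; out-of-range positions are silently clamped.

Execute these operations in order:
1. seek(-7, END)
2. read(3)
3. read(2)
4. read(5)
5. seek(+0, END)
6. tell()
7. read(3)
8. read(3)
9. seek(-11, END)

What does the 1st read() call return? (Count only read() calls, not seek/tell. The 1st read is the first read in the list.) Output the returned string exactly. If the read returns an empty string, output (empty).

Answer: 7OI

Derivation:
After 1 (seek(-7, END)): offset=12
After 2 (read(3)): returned '7OI', offset=15
After 3 (read(2)): returned '0D', offset=17
After 4 (read(5)): returned 'O8', offset=19
After 5 (seek(+0, END)): offset=19
After 6 (tell()): offset=19
After 7 (read(3)): returned '', offset=19
After 8 (read(3)): returned '', offset=19
After 9 (seek(-11, END)): offset=8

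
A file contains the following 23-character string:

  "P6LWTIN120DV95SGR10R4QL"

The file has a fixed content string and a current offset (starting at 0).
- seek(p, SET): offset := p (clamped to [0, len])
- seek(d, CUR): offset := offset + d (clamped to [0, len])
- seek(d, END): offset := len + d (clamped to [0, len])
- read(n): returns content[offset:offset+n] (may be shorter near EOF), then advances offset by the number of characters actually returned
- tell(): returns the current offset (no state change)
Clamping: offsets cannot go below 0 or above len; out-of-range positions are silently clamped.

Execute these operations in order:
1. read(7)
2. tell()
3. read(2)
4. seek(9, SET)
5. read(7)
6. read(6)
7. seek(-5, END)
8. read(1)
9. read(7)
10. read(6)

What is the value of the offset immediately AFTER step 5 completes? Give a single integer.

Answer: 16

Derivation:
After 1 (read(7)): returned 'P6LWTIN', offset=7
After 2 (tell()): offset=7
After 3 (read(2)): returned '12', offset=9
After 4 (seek(9, SET)): offset=9
After 5 (read(7)): returned '0DV95SG', offset=16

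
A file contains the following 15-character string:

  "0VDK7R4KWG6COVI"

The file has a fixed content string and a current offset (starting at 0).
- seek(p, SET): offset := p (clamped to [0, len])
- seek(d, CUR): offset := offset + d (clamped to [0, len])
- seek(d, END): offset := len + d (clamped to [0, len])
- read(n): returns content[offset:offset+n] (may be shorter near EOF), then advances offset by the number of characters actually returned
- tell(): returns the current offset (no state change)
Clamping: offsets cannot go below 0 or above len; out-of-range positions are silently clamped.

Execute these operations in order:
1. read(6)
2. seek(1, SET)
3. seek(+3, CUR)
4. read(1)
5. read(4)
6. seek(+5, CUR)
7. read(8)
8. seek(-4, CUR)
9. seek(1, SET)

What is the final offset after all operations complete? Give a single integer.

After 1 (read(6)): returned '0VDK7R', offset=6
After 2 (seek(1, SET)): offset=1
After 3 (seek(+3, CUR)): offset=4
After 4 (read(1)): returned '7', offset=5
After 5 (read(4)): returned 'R4KW', offset=9
After 6 (seek(+5, CUR)): offset=14
After 7 (read(8)): returned 'I', offset=15
After 8 (seek(-4, CUR)): offset=11
After 9 (seek(1, SET)): offset=1

Answer: 1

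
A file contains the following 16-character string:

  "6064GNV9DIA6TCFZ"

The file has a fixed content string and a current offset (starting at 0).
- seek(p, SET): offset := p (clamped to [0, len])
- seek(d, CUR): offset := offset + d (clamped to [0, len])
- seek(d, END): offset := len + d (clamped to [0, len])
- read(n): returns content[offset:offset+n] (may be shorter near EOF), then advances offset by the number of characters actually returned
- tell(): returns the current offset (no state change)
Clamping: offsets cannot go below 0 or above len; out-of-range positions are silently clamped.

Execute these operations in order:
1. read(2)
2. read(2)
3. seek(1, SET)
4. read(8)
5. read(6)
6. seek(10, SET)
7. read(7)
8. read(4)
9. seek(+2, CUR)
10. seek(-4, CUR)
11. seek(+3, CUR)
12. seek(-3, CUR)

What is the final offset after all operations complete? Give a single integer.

After 1 (read(2)): returned '60', offset=2
After 2 (read(2)): returned '64', offset=4
After 3 (seek(1, SET)): offset=1
After 4 (read(8)): returned '064GNV9D', offset=9
After 5 (read(6)): returned 'IA6TCF', offset=15
After 6 (seek(10, SET)): offset=10
After 7 (read(7)): returned 'A6TCFZ', offset=16
After 8 (read(4)): returned '', offset=16
After 9 (seek(+2, CUR)): offset=16
After 10 (seek(-4, CUR)): offset=12
After 11 (seek(+3, CUR)): offset=15
After 12 (seek(-3, CUR)): offset=12

Answer: 12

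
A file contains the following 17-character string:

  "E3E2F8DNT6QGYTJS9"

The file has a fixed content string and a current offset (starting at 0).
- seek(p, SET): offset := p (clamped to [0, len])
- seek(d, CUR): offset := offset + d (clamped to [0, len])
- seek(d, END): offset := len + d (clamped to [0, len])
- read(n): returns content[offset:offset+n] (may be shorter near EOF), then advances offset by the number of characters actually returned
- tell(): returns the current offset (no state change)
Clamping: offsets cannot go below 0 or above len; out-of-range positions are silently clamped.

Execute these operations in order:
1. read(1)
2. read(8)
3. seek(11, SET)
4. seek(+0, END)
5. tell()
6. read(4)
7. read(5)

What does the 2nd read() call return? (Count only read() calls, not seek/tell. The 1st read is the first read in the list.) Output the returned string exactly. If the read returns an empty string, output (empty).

After 1 (read(1)): returned 'E', offset=1
After 2 (read(8)): returned '3E2F8DNT', offset=9
After 3 (seek(11, SET)): offset=11
After 4 (seek(+0, END)): offset=17
After 5 (tell()): offset=17
After 6 (read(4)): returned '', offset=17
After 7 (read(5)): returned '', offset=17

Answer: 3E2F8DNT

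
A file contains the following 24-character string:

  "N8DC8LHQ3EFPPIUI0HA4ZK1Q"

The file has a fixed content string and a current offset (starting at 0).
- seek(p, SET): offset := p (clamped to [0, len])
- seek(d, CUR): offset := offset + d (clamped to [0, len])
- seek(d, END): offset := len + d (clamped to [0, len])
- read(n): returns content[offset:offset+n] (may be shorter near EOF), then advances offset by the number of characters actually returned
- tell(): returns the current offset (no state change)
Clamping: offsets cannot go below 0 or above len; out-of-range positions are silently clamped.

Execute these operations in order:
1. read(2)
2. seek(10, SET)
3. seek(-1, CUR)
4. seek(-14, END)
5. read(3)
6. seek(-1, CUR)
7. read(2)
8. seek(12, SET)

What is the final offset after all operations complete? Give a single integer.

Answer: 12

Derivation:
After 1 (read(2)): returned 'N8', offset=2
After 2 (seek(10, SET)): offset=10
After 3 (seek(-1, CUR)): offset=9
After 4 (seek(-14, END)): offset=10
After 5 (read(3)): returned 'FPP', offset=13
After 6 (seek(-1, CUR)): offset=12
After 7 (read(2)): returned 'PI', offset=14
After 8 (seek(12, SET)): offset=12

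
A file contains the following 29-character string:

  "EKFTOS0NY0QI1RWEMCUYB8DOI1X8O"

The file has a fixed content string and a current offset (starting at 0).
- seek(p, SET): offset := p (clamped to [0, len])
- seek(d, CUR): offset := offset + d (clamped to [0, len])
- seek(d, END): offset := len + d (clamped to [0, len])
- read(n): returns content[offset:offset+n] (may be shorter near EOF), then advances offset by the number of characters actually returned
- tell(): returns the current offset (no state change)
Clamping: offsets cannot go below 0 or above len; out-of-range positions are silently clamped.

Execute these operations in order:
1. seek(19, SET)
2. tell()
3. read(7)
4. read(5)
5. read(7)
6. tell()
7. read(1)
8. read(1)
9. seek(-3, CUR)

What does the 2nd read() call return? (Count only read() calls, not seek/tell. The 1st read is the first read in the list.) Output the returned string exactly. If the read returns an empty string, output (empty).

Answer: X8O

Derivation:
After 1 (seek(19, SET)): offset=19
After 2 (tell()): offset=19
After 3 (read(7)): returned 'YB8DOI1', offset=26
After 4 (read(5)): returned 'X8O', offset=29
After 5 (read(7)): returned '', offset=29
After 6 (tell()): offset=29
After 7 (read(1)): returned '', offset=29
After 8 (read(1)): returned '', offset=29
After 9 (seek(-3, CUR)): offset=26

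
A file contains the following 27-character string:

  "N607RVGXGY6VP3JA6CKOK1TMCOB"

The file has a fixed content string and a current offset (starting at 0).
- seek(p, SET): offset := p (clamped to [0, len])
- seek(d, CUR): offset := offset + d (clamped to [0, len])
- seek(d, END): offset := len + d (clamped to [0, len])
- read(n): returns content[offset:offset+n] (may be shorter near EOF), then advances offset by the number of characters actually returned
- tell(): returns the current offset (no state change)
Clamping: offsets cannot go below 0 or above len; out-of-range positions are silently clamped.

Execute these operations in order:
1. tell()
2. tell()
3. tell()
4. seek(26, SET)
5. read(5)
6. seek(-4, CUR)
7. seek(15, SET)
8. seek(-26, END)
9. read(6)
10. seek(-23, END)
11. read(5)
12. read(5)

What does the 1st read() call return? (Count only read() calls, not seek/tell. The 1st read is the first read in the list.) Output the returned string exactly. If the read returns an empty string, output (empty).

After 1 (tell()): offset=0
After 2 (tell()): offset=0
After 3 (tell()): offset=0
After 4 (seek(26, SET)): offset=26
After 5 (read(5)): returned 'B', offset=27
After 6 (seek(-4, CUR)): offset=23
After 7 (seek(15, SET)): offset=15
After 8 (seek(-26, END)): offset=1
After 9 (read(6)): returned '607RVG', offset=7
After 10 (seek(-23, END)): offset=4
After 11 (read(5)): returned 'RVGXG', offset=9
After 12 (read(5)): returned 'Y6VP3', offset=14

Answer: B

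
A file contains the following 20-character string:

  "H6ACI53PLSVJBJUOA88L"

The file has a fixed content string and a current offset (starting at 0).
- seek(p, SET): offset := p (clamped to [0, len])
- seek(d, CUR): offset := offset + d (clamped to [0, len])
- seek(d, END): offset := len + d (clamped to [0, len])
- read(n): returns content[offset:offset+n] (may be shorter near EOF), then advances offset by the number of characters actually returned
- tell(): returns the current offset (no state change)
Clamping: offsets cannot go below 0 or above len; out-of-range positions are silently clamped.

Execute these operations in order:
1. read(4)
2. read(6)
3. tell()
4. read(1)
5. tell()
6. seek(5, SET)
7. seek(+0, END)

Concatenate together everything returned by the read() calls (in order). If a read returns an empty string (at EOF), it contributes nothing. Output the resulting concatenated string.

Answer: H6ACI53PLSV

Derivation:
After 1 (read(4)): returned 'H6AC', offset=4
After 2 (read(6)): returned 'I53PLS', offset=10
After 3 (tell()): offset=10
After 4 (read(1)): returned 'V', offset=11
After 5 (tell()): offset=11
After 6 (seek(5, SET)): offset=5
After 7 (seek(+0, END)): offset=20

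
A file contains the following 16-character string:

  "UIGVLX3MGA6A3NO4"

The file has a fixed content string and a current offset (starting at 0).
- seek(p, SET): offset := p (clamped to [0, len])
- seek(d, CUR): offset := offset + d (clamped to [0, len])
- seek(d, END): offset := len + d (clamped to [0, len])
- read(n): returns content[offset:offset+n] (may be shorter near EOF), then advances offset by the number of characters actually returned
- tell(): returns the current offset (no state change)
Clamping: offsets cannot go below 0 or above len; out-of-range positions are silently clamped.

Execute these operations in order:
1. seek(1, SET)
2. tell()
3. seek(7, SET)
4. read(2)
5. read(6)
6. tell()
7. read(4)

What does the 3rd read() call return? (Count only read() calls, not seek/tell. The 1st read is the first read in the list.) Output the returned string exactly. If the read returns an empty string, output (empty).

After 1 (seek(1, SET)): offset=1
After 2 (tell()): offset=1
After 3 (seek(7, SET)): offset=7
After 4 (read(2)): returned 'MG', offset=9
After 5 (read(6)): returned 'A6A3NO', offset=15
After 6 (tell()): offset=15
After 7 (read(4)): returned '4', offset=16

Answer: 4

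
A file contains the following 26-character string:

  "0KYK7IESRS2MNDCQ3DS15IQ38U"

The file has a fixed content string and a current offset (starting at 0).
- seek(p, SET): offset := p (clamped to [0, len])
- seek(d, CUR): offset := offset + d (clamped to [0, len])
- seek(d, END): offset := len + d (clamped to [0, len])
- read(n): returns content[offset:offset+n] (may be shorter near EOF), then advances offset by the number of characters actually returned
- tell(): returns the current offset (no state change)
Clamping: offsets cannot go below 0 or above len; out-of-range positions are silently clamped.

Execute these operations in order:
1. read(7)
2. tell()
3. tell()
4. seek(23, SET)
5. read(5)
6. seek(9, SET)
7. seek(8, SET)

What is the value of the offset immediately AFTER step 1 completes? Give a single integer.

Answer: 7

Derivation:
After 1 (read(7)): returned '0KYK7IE', offset=7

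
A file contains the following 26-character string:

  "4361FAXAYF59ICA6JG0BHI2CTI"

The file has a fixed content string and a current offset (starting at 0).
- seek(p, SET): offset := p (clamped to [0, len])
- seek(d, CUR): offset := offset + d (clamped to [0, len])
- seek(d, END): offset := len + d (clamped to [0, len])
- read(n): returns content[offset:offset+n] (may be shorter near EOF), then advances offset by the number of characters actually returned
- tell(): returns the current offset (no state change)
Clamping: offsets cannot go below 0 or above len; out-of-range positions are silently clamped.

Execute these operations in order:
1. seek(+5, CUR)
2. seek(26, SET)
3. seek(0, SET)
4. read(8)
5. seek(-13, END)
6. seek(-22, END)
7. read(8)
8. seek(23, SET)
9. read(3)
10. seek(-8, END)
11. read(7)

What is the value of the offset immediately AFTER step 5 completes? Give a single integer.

Answer: 13

Derivation:
After 1 (seek(+5, CUR)): offset=5
After 2 (seek(26, SET)): offset=26
After 3 (seek(0, SET)): offset=0
After 4 (read(8)): returned '4361FAXA', offset=8
After 5 (seek(-13, END)): offset=13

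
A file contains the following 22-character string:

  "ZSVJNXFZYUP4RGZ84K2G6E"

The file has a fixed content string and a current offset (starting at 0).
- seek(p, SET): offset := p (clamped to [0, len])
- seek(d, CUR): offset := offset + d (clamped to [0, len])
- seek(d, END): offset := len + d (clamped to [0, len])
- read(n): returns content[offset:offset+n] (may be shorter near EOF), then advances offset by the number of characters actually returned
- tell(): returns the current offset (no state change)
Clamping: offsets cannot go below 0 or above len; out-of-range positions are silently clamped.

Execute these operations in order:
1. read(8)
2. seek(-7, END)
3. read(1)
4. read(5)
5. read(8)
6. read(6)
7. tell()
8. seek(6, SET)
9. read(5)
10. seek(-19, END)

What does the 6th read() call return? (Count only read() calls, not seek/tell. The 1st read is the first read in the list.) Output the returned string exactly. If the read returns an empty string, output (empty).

Answer: FZYUP

Derivation:
After 1 (read(8)): returned 'ZSVJNXFZ', offset=8
After 2 (seek(-7, END)): offset=15
After 3 (read(1)): returned '8', offset=16
After 4 (read(5)): returned '4K2G6', offset=21
After 5 (read(8)): returned 'E', offset=22
After 6 (read(6)): returned '', offset=22
After 7 (tell()): offset=22
After 8 (seek(6, SET)): offset=6
After 9 (read(5)): returned 'FZYUP', offset=11
After 10 (seek(-19, END)): offset=3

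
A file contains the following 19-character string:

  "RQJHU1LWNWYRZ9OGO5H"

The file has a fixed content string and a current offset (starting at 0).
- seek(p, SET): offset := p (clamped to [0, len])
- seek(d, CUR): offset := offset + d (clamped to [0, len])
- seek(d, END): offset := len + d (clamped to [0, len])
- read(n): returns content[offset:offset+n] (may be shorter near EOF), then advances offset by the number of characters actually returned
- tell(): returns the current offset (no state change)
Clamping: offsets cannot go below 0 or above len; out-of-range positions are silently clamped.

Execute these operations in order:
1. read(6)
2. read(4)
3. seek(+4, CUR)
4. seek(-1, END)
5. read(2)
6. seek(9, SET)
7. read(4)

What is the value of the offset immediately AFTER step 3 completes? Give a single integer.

After 1 (read(6)): returned 'RQJHU1', offset=6
After 2 (read(4)): returned 'LWNW', offset=10
After 3 (seek(+4, CUR)): offset=14

Answer: 14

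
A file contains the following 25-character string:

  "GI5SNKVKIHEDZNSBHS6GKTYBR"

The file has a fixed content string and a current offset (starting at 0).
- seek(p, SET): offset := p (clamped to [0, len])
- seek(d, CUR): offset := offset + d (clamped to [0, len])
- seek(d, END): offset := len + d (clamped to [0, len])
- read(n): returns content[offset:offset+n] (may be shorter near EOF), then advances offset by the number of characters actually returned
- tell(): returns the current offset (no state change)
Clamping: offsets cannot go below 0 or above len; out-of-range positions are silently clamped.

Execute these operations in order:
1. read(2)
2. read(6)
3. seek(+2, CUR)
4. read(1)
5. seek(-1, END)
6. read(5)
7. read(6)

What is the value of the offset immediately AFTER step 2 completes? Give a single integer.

Answer: 8

Derivation:
After 1 (read(2)): returned 'GI', offset=2
After 2 (read(6)): returned '5SNKVK', offset=8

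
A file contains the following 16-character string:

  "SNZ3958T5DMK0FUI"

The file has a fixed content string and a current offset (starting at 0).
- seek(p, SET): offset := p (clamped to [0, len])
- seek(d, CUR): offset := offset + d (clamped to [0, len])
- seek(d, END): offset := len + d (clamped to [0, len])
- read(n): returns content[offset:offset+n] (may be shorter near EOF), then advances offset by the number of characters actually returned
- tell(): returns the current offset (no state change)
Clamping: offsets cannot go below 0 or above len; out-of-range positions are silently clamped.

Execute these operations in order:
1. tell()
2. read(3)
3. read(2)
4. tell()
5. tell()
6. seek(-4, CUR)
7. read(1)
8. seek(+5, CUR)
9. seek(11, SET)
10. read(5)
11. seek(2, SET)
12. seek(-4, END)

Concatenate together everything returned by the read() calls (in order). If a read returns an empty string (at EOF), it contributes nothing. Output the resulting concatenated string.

After 1 (tell()): offset=0
After 2 (read(3)): returned 'SNZ', offset=3
After 3 (read(2)): returned '39', offset=5
After 4 (tell()): offset=5
After 5 (tell()): offset=5
After 6 (seek(-4, CUR)): offset=1
After 7 (read(1)): returned 'N', offset=2
After 8 (seek(+5, CUR)): offset=7
After 9 (seek(11, SET)): offset=11
After 10 (read(5)): returned 'K0FUI', offset=16
After 11 (seek(2, SET)): offset=2
After 12 (seek(-4, END)): offset=12

Answer: SNZ39NK0FUI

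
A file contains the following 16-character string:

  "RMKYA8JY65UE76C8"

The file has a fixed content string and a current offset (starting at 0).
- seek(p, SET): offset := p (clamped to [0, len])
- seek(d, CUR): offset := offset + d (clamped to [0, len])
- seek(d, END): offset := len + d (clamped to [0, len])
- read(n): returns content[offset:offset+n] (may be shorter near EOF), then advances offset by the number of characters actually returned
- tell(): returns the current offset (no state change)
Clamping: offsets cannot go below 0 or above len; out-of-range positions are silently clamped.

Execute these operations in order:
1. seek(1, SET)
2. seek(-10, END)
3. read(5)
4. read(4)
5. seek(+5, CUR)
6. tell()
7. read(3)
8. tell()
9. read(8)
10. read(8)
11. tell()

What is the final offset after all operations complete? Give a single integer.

After 1 (seek(1, SET)): offset=1
After 2 (seek(-10, END)): offset=6
After 3 (read(5)): returned 'JY65U', offset=11
After 4 (read(4)): returned 'E76C', offset=15
After 5 (seek(+5, CUR)): offset=16
After 6 (tell()): offset=16
After 7 (read(3)): returned '', offset=16
After 8 (tell()): offset=16
After 9 (read(8)): returned '', offset=16
After 10 (read(8)): returned '', offset=16
After 11 (tell()): offset=16

Answer: 16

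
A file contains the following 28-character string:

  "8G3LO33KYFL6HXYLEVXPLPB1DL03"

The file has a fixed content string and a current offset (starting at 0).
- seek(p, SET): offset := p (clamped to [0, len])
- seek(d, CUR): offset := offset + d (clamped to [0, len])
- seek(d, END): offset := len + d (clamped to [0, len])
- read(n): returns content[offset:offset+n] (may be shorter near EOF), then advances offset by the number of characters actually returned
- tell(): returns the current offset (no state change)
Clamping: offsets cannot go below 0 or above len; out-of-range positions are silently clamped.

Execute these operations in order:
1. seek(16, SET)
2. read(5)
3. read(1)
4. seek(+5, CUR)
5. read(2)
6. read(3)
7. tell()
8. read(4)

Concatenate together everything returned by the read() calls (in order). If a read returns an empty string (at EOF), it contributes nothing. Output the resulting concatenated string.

Answer: EVXPLP3

Derivation:
After 1 (seek(16, SET)): offset=16
After 2 (read(5)): returned 'EVXPL', offset=21
After 3 (read(1)): returned 'P', offset=22
After 4 (seek(+5, CUR)): offset=27
After 5 (read(2)): returned '3', offset=28
After 6 (read(3)): returned '', offset=28
After 7 (tell()): offset=28
After 8 (read(4)): returned '', offset=28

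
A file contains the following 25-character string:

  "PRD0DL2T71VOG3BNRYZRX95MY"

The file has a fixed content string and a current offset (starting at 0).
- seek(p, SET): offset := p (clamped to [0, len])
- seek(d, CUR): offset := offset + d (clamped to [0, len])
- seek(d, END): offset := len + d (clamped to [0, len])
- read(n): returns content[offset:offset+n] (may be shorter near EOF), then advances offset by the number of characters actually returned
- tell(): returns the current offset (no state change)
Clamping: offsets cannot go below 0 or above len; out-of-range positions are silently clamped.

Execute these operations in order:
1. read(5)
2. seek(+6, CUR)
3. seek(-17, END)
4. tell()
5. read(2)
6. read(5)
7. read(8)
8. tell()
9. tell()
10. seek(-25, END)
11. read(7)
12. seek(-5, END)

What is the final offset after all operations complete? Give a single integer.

Answer: 20

Derivation:
After 1 (read(5)): returned 'PRD0D', offset=5
After 2 (seek(+6, CUR)): offset=11
After 3 (seek(-17, END)): offset=8
After 4 (tell()): offset=8
After 5 (read(2)): returned '71', offset=10
After 6 (read(5)): returned 'VOG3B', offset=15
After 7 (read(8)): returned 'NRYZRX95', offset=23
After 8 (tell()): offset=23
After 9 (tell()): offset=23
After 10 (seek(-25, END)): offset=0
After 11 (read(7)): returned 'PRD0DL2', offset=7
After 12 (seek(-5, END)): offset=20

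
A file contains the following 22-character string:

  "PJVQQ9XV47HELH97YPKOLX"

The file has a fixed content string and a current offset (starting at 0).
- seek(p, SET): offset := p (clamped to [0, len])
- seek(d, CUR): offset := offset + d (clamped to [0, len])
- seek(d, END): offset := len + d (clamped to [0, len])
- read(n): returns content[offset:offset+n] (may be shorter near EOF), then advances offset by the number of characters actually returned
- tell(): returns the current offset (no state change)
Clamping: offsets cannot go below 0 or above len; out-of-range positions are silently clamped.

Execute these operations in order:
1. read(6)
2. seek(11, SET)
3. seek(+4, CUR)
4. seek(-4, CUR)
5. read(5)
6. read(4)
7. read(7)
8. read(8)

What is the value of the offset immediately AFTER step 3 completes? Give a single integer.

Answer: 15

Derivation:
After 1 (read(6)): returned 'PJVQQ9', offset=6
After 2 (seek(11, SET)): offset=11
After 3 (seek(+4, CUR)): offset=15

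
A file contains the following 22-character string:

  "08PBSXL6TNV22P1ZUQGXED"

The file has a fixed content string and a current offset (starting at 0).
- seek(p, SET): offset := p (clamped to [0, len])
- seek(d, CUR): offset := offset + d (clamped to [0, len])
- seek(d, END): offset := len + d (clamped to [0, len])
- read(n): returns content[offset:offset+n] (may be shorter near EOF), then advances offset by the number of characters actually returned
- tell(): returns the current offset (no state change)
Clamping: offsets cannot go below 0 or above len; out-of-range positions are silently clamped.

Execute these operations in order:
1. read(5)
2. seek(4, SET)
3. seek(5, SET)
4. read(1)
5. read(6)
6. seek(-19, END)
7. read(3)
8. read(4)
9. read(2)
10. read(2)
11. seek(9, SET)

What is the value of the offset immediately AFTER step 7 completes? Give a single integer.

After 1 (read(5)): returned '08PBS', offset=5
After 2 (seek(4, SET)): offset=4
After 3 (seek(5, SET)): offset=5
After 4 (read(1)): returned 'X', offset=6
After 5 (read(6)): returned 'L6TNV2', offset=12
After 6 (seek(-19, END)): offset=3
After 7 (read(3)): returned 'BSX', offset=6

Answer: 6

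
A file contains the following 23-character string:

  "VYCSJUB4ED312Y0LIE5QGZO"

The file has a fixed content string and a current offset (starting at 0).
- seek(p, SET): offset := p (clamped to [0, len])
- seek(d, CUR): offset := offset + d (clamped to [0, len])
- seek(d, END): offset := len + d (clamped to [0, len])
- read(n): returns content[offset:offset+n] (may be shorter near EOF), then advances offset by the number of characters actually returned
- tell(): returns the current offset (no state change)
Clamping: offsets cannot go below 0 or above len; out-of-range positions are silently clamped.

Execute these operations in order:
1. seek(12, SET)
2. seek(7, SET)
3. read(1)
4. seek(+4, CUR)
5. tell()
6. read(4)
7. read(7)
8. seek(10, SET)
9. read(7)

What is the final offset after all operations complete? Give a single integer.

After 1 (seek(12, SET)): offset=12
After 2 (seek(7, SET)): offset=7
After 3 (read(1)): returned '4', offset=8
After 4 (seek(+4, CUR)): offset=12
After 5 (tell()): offset=12
After 6 (read(4)): returned '2Y0L', offset=16
After 7 (read(7)): returned 'IE5QGZO', offset=23
After 8 (seek(10, SET)): offset=10
After 9 (read(7)): returned '312Y0LI', offset=17

Answer: 17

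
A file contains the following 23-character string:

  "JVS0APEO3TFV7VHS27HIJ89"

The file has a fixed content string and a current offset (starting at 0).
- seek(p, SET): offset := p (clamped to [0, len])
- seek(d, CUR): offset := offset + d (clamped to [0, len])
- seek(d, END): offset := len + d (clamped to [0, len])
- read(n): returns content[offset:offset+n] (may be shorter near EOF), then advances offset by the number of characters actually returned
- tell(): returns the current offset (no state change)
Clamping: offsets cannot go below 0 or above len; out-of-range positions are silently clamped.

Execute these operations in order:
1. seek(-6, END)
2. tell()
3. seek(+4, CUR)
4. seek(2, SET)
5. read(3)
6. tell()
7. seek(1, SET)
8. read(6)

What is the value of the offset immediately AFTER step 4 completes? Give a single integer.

After 1 (seek(-6, END)): offset=17
After 2 (tell()): offset=17
After 3 (seek(+4, CUR)): offset=21
After 4 (seek(2, SET)): offset=2

Answer: 2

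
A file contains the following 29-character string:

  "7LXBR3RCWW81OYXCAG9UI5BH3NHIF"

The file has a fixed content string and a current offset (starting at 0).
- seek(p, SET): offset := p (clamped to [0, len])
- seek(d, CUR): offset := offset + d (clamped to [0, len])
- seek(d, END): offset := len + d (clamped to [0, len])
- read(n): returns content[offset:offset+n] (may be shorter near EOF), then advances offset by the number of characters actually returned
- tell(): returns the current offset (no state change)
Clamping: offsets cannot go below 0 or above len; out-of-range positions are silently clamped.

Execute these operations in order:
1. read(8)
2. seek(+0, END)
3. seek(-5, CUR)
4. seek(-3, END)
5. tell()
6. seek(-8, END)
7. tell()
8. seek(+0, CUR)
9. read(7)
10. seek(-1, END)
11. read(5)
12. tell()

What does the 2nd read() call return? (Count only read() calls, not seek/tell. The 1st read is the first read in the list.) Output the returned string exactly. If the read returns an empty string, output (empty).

Answer: 5BH3NHI

Derivation:
After 1 (read(8)): returned '7LXBR3RC', offset=8
After 2 (seek(+0, END)): offset=29
After 3 (seek(-5, CUR)): offset=24
After 4 (seek(-3, END)): offset=26
After 5 (tell()): offset=26
After 6 (seek(-8, END)): offset=21
After 7 (tell()): offset=21
After 8 (seek(+0, CUR)): offset=21
After 9 (read(7)): returned '5BH3NHI', offset=28
After 10 (seek(-1, END)): offset=28
After 11 (read(5)): returned 'F', offset=29
After 12 (tell()): offset=29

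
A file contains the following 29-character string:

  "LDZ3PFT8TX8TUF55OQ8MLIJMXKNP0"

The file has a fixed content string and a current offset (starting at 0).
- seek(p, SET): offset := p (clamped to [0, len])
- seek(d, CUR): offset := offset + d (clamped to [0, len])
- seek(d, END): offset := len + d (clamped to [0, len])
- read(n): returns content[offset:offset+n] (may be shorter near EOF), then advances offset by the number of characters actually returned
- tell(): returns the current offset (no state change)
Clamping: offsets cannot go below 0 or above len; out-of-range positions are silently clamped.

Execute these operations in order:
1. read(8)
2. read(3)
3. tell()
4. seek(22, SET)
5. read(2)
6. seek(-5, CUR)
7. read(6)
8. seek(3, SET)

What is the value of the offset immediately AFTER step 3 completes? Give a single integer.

After 1 (read(8)): returned 'LDZ3PFT8', offset=8
After 2 (read(3)): returned 'TX8', offset=11
After 3 (tell()): offset=11

Answer: 11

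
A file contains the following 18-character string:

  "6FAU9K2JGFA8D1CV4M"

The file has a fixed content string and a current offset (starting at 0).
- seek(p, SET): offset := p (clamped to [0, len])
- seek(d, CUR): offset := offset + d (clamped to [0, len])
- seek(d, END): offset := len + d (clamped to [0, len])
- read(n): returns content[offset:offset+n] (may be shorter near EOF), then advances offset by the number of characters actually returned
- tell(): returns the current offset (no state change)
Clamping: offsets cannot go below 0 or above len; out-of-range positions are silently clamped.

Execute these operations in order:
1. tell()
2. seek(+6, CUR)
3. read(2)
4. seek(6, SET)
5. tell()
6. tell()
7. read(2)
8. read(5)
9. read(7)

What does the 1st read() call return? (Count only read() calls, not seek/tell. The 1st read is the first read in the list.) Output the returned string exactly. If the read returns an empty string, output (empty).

Answer: 2J

Derivation:
After 1 (tell()): offset=0
After 2 (seek(+6, CUR)): offset=6
After 3 (read(2)): returned '2J', offset=8
After 4 (seek(6, SET)): offset=6
After 5 (tell()): offset=6
After 6 (tell()): offset=6
After 7 (read(2)): returned '2J', offset=8
After 8 (read(5)): returned 'GFA8D', offset=13
After 9 (read(7)): returned '1CV4M', offset=18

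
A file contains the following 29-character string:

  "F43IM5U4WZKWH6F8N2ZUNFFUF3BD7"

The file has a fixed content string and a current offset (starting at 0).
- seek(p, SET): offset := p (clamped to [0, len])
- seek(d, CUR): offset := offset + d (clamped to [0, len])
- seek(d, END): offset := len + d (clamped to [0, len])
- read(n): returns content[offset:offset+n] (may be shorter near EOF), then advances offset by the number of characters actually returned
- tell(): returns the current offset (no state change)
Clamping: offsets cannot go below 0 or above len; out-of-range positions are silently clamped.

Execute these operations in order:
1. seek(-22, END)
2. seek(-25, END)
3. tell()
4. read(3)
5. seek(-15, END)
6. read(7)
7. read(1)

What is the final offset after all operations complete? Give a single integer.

After 1 (seek(-22, END)): offset=7
After 2 (seek(-25, END)): offset=4
After 3 (tell()): offset=4
After 4 (read(3)): returned 'M5U', offset=7
After 5 (seek(-15, END)): offset=14
After 6 (read(7)): returned 'F8N2ZUN', offset=21
After 7 (read(1)): returned 'F', offset=22

Answer: 22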